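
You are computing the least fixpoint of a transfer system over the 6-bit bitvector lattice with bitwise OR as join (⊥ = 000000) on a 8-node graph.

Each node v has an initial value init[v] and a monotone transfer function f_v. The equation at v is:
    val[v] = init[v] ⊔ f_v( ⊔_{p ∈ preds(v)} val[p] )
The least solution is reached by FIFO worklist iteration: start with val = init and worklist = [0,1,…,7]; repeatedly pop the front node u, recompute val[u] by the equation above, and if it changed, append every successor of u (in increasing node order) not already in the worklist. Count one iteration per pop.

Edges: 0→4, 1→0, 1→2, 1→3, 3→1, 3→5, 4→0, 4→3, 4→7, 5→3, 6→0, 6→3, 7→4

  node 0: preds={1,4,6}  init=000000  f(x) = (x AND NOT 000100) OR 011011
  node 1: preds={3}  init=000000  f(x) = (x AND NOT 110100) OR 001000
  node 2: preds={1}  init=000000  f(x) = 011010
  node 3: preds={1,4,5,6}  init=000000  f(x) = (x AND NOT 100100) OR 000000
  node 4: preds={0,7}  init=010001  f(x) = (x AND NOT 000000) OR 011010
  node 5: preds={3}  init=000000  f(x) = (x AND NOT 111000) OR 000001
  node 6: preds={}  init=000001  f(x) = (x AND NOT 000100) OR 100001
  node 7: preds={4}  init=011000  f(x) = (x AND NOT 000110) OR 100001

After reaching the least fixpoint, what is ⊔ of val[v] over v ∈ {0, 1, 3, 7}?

111011

Worklist (20 pops):
  #1 pop 0: in=010001 → 011011 (was 000000); enqueue []
  #2 pop 1: in=000000 → 001000 (was 000000); enqueue [0]
  #3 pop 2: in=001000 → 011010 (was 000000); enqueue []
  #4 pop 3: in=011001 → 011001 (was 000000); enqueue [1]
  #5 pop 4: in=011011 → 011011 (was 010001); enqueue [3]
  #6 pop 5: in=011001 → 000001 (was 000000); enqueue []
  #7 pop 6: in=000000 → 100001 (was 000001); enqueue []
  #8 pop 7: in=011011 → 111001 (was 011000); enqueue [4]
  #9 pop 0: in=111011 → 111011 (was 011011); enqueue []
  #10 pop 1: in=011001 → 001001 (was 001000); enqueue [0,2]
  #11 pop 3: in=111011 → 011011 (was 011001); enqueue [1,5]
  #12 pop 4: in=111011 → 111011 (was 011011); enqueue [3,7]
  #13 pop 0: in=111011 → 111011 (no change)
  #14 pop 2: in=001001 → 011010 (no change)
  #15 pop 1: in=011011 → 001011 (was 001001); enqueue [0,2]
  #16 pop 5: in=011011 → 000011 (was 000001); enqueue []
  #17 pop 3: in=111011 → 011011 (no change)
  #18 pop 7: in=111011 → 111001 (no change)
  #19 pop 0: in=111011 → 111011 (no change)
  #20 pop 2: in=001011 → 011010 (no change)

Fixpoint:
  val[0] = 111011
  val[1] = 001011
  val[2] = 011010
  val[3] = 011011
  val[4] = 111011
  val[5] = 000011
  val[6] = 100001
  val[7] = 111001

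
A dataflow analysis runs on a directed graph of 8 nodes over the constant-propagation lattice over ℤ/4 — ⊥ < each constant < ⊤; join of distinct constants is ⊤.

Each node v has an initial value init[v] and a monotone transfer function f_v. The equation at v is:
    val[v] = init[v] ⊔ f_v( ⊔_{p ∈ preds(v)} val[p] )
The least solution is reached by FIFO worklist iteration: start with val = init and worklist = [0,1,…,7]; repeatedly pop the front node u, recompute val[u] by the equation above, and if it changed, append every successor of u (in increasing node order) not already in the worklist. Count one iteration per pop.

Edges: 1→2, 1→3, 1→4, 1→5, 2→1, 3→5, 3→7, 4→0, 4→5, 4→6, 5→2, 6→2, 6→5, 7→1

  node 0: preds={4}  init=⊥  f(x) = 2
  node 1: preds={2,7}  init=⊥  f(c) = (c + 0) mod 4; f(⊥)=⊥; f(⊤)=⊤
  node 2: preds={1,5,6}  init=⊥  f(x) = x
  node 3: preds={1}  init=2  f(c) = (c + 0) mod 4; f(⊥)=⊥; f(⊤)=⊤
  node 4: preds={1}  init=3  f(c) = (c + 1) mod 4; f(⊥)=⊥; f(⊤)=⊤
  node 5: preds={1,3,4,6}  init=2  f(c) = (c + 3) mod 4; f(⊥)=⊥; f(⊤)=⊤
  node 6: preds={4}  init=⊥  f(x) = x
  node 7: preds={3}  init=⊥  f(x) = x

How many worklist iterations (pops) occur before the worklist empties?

Worklist (24 pops):
  #1 pop 0: in=3 → 2 (was ⊥); enqueue []
  #2 pop 1: in=⊥ → ⊥ (no change)
  #3 pop 2: in=2 → 2 (was ⊥); enqueue [1]
  #4 pop 3: in=⊥ → 2 (no change)
  #5 pop 4: in=⊥ → 3 (no change)
  #6 pop 5: in=⊤ → ⊤ (was 2); enqueue [2]
  #7 pop 6: in=3 → 3 (was ⊥); enqueue [5]
  #8 pop 7: in=2 → 2 (was ⊥); enqueue []
  #9 pop 1: in=2 → 2 (was ⊥); enqueue [3,4]
  #10 pop 2: in=⊤ → ⊤ (was 2); enqueue [1]
  #11 pop 5: in=⊤ → ⊤ (no change)
  #12 pop 3: in=2 → 2 (no change)
  #13 pop 4: in=2 → 3 (no change)
  #14 pop 1: in=⊤ → ⊤ (was 2); enqueue [2,3,4,5]
  #15 pop 2: in=⊤ → ⊤ (no change)
  #16 pop 3: in=⊤ → ⊤ (was 2); enqueue [7]
  #17 pop 4: in=⊤ → ⊤ (was 3); enqueue [0,6]
  #18 pop 5: in=⊤ → ⊤ (no change)
  #19 pop 7: in=⊤ → ⊤ (was 2); enqueue [1]
  #20 pop 0: in=⊤ → 2 (no change)
  #21 pop 6: in=⊤ → ⊤ (was 3); enqueue [2,5]
  #22 pop 1: in=⊤ → ⊤ (no change)
  #23 pop 2: in=⊤ → ⊤ (no change)
  #24 pop 5: in=⊤ → ⊤ (no change)

Fixpoint:
  val[0] = 2
  val[1] = ⊤
  val[2] = ⊤
  val[3] = ⊤
  val[4] = ⊤
  val[5] = ⊤
  val[6] = ⊤
  val[7] = ⊤

24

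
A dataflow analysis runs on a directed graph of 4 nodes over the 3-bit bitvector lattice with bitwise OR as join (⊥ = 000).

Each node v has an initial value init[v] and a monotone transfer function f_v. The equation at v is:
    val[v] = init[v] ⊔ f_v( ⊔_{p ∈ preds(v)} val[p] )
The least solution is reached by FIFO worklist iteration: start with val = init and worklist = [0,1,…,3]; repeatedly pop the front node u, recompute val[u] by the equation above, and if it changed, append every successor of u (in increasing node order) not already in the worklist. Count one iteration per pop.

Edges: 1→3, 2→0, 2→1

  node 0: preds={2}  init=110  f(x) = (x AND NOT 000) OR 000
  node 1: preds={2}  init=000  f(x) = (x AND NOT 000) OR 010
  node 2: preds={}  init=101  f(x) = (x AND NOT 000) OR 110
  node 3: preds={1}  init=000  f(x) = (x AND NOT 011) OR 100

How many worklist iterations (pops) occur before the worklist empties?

Iteration log — 6 steps:
  step 1. node 0  ⊔preds=101  new=111  old=110  +wl: 
  step 2. node 1  ⊔preds=101  new=111  old=000  +wl: 
  step 3. node 2  ⊔preds=000  new=111  old=101  +wl: 0,1
  step 4. node 3  ⊔preds=111  new=100  old=000  +wl: 
  step 5. node 0  ⊔preds=111  new=111  stable
  step 6. node 1  ⊔preds=111  new=111  stable

Least fixpoint reached:
  node 0: 111
  node 1: 111
  node 2: 111
  node 3: 100

6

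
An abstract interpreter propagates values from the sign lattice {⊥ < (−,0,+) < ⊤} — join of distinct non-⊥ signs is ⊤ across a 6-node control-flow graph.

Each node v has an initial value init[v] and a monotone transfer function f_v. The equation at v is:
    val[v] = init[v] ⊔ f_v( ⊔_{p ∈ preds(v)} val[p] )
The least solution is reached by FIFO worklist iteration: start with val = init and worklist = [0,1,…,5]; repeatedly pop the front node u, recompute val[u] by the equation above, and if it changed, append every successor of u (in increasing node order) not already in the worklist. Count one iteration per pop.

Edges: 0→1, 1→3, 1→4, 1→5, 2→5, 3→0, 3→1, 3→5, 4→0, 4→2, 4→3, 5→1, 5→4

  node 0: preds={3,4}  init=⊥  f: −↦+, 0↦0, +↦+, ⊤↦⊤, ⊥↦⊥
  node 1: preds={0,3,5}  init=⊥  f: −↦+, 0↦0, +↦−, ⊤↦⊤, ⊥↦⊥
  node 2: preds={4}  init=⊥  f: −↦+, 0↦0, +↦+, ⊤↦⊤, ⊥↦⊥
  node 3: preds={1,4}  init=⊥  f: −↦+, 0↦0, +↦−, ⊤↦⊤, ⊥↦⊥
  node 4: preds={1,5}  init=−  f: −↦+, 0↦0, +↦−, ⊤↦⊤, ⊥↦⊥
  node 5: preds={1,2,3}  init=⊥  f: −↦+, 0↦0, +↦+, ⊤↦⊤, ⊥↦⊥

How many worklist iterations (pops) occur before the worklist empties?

14

Worklist (14 pops):
  #1 pop 0: in=− → + (was ⊥); enqueue []
  #2 pop 1: in=+ → − (was ⊥); enqueue []
  #3 pop 2: in=− → + (was ⊥); enqueue []
  #4 pop 3: in=− → + (was ⊥); enqueue [0,1]
  #5 pop 4: in=− → ⊤ (was −); enqueue [2,3]
  #6 pop 5: in=⊤ → ⊤ (was ⊥); enqueue [4]
  #7 pop 0: in=⊤ → ⊤ (was +); enqueue []
  #8 pop 1: in=⊤ → ⊤ (was −); enqueue [5]
  #9 pop 2: in=⊤ → ⊤ (was +); enqueue []
  #10 pop 3: in=⊤ → ⊤ (was +); enqueue [0,1]
  #11 pop 4: in=⊤ → ⊤ (no change)
  #12 pop 5: in=⊤ → ⊤ (no change)
  #13 pop 0: in=⊤ → ⊤ (no change)
  #14 pop 1: in=⊤ → ⊤ (no change)

Fixpoint:
  val[0] = ⊤
  val[1] = ⊤
  val[2] = ⊤
  val[3] = ⊤
  val[4] = ⊤
  val[5] = ⊤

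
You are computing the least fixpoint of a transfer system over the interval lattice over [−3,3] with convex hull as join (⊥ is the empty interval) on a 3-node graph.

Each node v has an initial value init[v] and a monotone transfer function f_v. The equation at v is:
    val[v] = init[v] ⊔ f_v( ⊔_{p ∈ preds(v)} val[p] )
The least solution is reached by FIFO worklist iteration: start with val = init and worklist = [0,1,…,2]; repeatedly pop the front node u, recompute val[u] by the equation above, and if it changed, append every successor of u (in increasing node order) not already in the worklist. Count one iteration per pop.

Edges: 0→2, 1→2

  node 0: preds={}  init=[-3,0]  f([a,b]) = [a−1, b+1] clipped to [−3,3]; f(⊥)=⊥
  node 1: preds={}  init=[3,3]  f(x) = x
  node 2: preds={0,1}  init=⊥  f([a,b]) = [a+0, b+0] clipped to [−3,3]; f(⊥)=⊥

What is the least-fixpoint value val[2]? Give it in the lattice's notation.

[-3,3]

Trace (3 dequeues):
  [1] u=0 | in ⊥ | out [-3,0] | ==
  [2] u=1 | in ⊥ | out [3,3] | ==
  [3] u=2 | in [-3,3] | out [-3,3] | prev ⊥ | push {}

Converged values:
  [0] [-3,0]
  [1] [3,3]
  [2] [-3,3]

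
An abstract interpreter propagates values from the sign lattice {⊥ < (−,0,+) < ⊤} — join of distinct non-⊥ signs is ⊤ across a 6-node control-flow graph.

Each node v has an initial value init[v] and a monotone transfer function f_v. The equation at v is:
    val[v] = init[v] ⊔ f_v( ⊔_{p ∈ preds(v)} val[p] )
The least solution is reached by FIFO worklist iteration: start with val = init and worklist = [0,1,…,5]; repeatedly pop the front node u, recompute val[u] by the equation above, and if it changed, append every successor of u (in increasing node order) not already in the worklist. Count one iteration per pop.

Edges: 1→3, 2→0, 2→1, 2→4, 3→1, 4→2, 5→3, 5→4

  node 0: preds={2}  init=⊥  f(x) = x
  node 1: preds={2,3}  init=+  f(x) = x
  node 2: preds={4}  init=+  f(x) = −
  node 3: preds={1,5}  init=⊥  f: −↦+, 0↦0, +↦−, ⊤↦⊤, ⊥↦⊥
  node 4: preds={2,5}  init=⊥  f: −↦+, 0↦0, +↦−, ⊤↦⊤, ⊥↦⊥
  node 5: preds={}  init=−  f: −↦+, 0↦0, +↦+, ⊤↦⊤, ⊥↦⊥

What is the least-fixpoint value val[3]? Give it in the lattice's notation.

Iteration log — 10 steps:
  step 1. node 0  ⊔preds=+  new=+  old=⊥  +wl: 
  step 2. node 1  ⊔preds=+  new=+  stable
  step 3. node 2  ⊔preds=⊥  new=⊤  old=+  +wl: 0,1
  step 4. node 3  ⊔preds=⊤  new=⊤  old=⊥  +wl: 
  step 5. node 4  ⊔preds=⊤  new=⊤  old=⊥  +wl: 2
  step 6. node 5  ⊔preds=⊥  new=−  stable
  step 7. node 0  ⊔preds=⊤  new=⊤  old=+  +wl: 
  step 8. node 1  ⊔preds=⊤  new=⊤  old=+  +wl: 3
  step 9. node 2  ⊔preds=⊤  new=⊤  stable
  step 10. node 3  ⊔preds=⊤  new=⊤  stable

Least fixpoint reached:
  node 0: ⊤
  node 1: ⊤
  node 2: ⊤
  node 3: ⊤
  node 4: ⊤
  node 5: −

⊤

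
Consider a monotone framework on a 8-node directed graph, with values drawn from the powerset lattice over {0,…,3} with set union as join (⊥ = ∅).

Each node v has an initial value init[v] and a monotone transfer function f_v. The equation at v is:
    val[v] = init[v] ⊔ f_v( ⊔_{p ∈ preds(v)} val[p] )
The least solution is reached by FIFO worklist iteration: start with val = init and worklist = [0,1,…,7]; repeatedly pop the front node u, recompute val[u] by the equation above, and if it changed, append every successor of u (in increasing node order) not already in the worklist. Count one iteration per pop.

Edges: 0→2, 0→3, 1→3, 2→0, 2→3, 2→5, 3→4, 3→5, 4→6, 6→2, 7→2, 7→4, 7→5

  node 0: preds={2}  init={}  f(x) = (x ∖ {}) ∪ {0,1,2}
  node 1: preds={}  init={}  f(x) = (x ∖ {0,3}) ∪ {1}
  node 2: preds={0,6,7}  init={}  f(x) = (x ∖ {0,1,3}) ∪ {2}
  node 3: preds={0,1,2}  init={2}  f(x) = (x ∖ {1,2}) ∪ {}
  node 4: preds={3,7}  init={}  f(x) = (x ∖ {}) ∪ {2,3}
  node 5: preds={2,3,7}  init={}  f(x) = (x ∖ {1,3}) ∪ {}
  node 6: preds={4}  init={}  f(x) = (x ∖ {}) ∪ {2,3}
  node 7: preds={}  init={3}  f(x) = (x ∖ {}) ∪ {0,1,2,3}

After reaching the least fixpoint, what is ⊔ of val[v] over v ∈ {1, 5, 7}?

{0,1,2,3}

Worklist (14 pops):
  #1 pop 0: in={} → {0,1,2} (was {}); enqueue []
  #2 pop 1: in={} → {1} (was {}); enqueue []
  #3 pop 2: in={0,1,2,3} → {2} (was {}); enqueue [0]
  #4 pop 3: in={0,1,2} → {0,2} (was {2}); enqueue []
  #5 pop 4: in={0,2,3} → {0,2,3} (was {}); enqueue []
  #6 pop 5: in={0,2,3} → {0,2} (was {}); enqueue []
  #7 pop 6: in={0,2,3} → {0,2,3} (was {}); enqueue [2]
  #8 pop 7: in={} → {0,1,2,3} (was {3}); enqueue [4,5]
  #9 pop 0: in={2} → {0,1,2} (no change)
  #10 pop 2: in={0,1,2,3} → {2} (no change)
  #11 pop 4: in={0,1,2,3} → {0,1,2,3} (was {0,2,3}); enqueue [6]
  #12 pop 5: in={0,1,2,3} → {0,2} (no change)
  #13 pop 6: in={0,1,2,3} → {0,1,2,3} (was {0,2,3}); enqueue [2]
  #14 pop 2: in={0,1,2,3} → {2} (no change)

Fixpoint:
  val[0] = {0,1,2}
  val[1] = {1}
  val[2] = {2}
  val[3] = {0,2}
  val[4] = {0,1,2,3}
  val[5] = {0,2}
  val[6] = {0,1,2,3}
  val[7] = {0,1,2,3}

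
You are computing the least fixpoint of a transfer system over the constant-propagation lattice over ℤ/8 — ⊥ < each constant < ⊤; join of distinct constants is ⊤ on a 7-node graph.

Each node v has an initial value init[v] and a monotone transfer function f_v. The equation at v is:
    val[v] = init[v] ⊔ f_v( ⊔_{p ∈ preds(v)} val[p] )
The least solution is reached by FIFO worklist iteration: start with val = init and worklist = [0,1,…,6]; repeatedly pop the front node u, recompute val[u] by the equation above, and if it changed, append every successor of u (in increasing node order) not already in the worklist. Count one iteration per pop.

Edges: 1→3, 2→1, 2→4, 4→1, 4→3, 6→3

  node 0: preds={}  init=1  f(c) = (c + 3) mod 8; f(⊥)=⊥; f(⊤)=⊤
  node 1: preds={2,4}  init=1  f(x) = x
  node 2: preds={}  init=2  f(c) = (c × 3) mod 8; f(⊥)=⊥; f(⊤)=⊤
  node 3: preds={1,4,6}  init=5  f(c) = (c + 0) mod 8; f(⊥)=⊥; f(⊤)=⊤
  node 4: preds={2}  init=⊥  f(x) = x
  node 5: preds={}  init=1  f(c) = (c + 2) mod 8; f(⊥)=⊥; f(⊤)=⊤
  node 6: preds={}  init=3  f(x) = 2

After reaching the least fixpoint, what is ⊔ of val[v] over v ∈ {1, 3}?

Worklist (9 pops):
  #1 pop 0: in=⊥ → 1 (no change)
  #2 pop 1: in=2 → ⊤ (was 1); enqueue []
  #3 pop 2: in=⊥ → 2 (no change)
  #4 pop 3: in=⊤ → ⊤ (was 5); enqueue []
  #5 pop 4: in=2 → 2 (was ⊥); enqueue [1,3]
  #6 pop 5: in=⊥ → 1 (no change)
  #7 pop 6: in=⊥ → ⊤ (was 3); enqueue []
  #8 pop 1: in=2 → ⊤ (no change)
  #9 pop 3: in=⊤ → ⊤ (no change)

Fixpoint:
  val[0] = 1
  val[1] = ⊤
  val[2] = 2
  val[3] = ⊤
  val[4] = 2
  val[5] = 1
  val[6] = ⊤

⊤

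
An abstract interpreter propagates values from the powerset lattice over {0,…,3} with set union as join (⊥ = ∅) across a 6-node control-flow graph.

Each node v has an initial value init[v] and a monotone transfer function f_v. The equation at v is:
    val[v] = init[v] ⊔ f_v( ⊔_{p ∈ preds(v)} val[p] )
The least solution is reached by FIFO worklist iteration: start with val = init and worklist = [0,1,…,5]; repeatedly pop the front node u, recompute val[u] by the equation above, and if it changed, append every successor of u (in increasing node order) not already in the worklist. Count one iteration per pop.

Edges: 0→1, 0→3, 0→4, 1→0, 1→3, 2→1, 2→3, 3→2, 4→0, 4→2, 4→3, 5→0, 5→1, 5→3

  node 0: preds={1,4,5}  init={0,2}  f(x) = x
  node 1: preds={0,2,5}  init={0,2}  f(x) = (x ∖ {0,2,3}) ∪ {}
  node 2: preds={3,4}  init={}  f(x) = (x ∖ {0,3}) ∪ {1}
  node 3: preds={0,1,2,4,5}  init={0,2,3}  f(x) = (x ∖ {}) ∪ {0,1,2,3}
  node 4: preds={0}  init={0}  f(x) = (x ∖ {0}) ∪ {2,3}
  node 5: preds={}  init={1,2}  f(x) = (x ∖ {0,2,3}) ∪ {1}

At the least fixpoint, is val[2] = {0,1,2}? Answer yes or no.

Trace (11 dequeues):
  [1] u=0 | in {0,1,2} | out {0,1,2} | prev {0,2} | push {}
  [2] u=1 | in {0,1,2} | out {0,1,2} | prev {0,2} | push {0}
  [3] u=2 | in {0,2,3} | out {1,2} | prev {} | push {1}
  [4] u=3 | in {0,1,2} | out {0,1,2,3} | prev {0,2,3} | push {2}
  [5] u=4 | in {0,1,2} | out {0,1,2,3} | prev {0} | push {3}
  [6] u=5 | in {} | out {1,2} | ==
  [7] u=0 | in {0,1,2,3} | out {0,1,2,3} | prev {0,1,2} | push {4}
  [8] u=1 | in {0,1,2,3} | out {0,1,2} | ==
  [9] u=2 | in {0,1,2,3} | out {1,2} | ==
  [10] u=3 | in {0,1,2,3} | out {0,1,2,3} | ==
  [11] u=4 | in {0,1,2,3} | out {0,1,2,3} | ==

Converged values:
  [0] {0,1,2,3}
  [1] {0,1,2}
  [2] {1,2}
  [3] {0,1,2,3}
  [4] {0,1,2,3}
  [5] {1,2}

no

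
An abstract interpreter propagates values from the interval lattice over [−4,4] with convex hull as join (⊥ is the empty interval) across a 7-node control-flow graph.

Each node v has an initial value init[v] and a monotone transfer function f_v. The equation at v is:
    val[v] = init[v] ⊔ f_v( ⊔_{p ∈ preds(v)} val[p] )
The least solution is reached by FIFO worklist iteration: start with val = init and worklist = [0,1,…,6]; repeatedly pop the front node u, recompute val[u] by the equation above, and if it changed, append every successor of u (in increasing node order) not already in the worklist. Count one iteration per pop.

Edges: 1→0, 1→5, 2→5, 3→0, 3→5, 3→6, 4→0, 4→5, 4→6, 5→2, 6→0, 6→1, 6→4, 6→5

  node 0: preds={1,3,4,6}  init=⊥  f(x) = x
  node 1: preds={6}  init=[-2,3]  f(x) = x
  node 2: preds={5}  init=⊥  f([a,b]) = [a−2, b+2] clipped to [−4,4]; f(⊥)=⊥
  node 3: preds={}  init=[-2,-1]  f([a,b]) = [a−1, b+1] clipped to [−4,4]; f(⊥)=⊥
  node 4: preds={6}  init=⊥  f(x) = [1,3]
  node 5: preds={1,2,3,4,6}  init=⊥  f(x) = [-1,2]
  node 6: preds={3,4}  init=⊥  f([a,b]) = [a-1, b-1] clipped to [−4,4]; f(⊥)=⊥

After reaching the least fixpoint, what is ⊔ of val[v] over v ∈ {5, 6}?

[-3,2]

Iteration log — 13 steps:
  step 1. node 0  ⊔preds=[-2,3]  new=[-2,3]  old=⊥  +wl: 
  step 2. node 1  ⊔preds=⊥  new=[-2,3]  stable
  step 3. node 2  ⊔preds=⊥  new=⊥  stable
  step 4. node 3  ⊔preds=⊥  new=[-2,-1]  stable
  step 5. node 4  ⊔preds=⊥  new=[1,3]  old=⊥  +wl: 0
  step 6. node 5  ⊔preds=[-2,3]  new=[-1,2]  old=⊥  +wl: 2
  step 7. node 6  ⊔preds=[-2,3]  new=[-3,2]  old=⊥  +wl: 1,4,5
  step 8. node 0  ⊔preds=[-3,3]  new=[-3,3]  old=[-2,3]  +wl: 
  step 9. node 2  ⊔preds=[-1,2]  new=[-3,4]  old=⊥  +wl: 
  step 10. node 1  ⊔preds=[-3,2]  new=[-3,3]  old=[-2,3]  +wl: 0
  step 11. node 4  ⊔preds=[-3,2]  new=[1,3]  stable
  step 12. node 5  ⊔preds=[-3,4]  new=[-1,2]  stable
  step 13. node 0  ⊔preds=[-3,3]  new=[-3,3]  stable

Least fixpoint reached:
  node 0: [-3,3]
  node 1: [-3,3]
  node 2: [-3,4]
  node 3: [-2,-1]
  node 4: [1,3]
  node 5: [-1,2]
  node 6: [-3,2]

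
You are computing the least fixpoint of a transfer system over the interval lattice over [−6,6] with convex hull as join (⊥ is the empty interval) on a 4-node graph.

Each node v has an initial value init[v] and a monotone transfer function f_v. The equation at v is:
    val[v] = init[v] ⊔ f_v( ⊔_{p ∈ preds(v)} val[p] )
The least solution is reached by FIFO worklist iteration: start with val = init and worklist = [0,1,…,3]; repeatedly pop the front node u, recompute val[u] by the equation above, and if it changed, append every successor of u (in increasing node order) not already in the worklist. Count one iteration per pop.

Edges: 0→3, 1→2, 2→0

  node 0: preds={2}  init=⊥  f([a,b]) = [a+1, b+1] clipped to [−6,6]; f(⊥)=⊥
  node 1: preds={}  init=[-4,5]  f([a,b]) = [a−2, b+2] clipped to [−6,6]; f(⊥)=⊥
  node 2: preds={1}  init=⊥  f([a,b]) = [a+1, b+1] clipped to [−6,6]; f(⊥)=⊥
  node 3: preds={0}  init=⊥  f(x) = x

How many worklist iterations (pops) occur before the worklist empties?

Worklist (6 pops):
  #1 pop 0: in=⊥ → ⊥ (no change)
  #2 pop 1: in=⊥ → [-4,5] (no change)
  #3 pop 2: in=[-4,5] → [-3,6] (was ⊥); enqueue [0]
  #4 pop 3: in=⊥ → ⊥ (no change)
  #5 pop 0: in=[-3,6] → [-2,6] (was ⊥); enqueue [3]
  #6 pop 3: in=[-2,6] → [-2,6] (was ⊥); enqueue []

Fixpoint:
  val[0] = [-2,6]
  val[1] = [-4,5]
  val[2] = [-3,6]
  val[3] = [-2,6]

6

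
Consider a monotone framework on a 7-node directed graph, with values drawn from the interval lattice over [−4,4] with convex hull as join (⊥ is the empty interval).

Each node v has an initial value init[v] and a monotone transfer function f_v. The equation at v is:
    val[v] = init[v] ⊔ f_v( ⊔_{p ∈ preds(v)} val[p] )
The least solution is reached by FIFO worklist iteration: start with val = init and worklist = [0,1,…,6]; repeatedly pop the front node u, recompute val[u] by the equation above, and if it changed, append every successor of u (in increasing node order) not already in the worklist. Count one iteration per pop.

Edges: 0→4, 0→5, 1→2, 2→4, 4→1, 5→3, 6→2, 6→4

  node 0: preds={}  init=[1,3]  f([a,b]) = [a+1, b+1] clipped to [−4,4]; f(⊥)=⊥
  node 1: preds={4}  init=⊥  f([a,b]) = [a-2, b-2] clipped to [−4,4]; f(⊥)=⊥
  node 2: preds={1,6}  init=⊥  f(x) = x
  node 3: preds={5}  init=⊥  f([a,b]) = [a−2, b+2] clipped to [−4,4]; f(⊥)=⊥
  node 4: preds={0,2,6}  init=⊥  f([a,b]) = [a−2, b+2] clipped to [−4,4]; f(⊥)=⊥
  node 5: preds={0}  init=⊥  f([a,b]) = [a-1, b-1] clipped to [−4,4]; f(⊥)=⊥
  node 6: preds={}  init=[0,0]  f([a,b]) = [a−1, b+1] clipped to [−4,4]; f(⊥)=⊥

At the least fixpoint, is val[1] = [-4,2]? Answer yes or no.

Iteration log — 12 steps:
  step 1. node 0  ⊔preds=⊥  new=[1,3]  stable
  step 2. node 1  ⊔preds=⊥  new=⊥  stable
  step 3. node 2  ⊔preds=[0,0]  new=[0,0]  old=⊥  +wl: 
  step 4. node 3  ⊔preds=⊥  new=⊥  stable
  step 5. node 4  ⊔preds=[0,3]  new=[-2,4]  old=⊥  +wl: 1
  step 6. node 5  ⊔preds=[1,3]  new=[0,2]  old=⊥  +wl: 3
  step 7. node 6  ⊔preds=⊥  new=[0,0]  stable
  step 8. node 1  ⊔preds=[-2,4]  new=[-4,2]  old=⊥  +wl: 2
  step 9. node 3  ⊔preds=[0,2]  new=[-2,4]  old=⊥  +wl: 
  step 10. node 2  ⊔preds=[-4,2]  new=[-4,2]  old=[0,0]  +wl: 4
  step 11. node 4  ⊔preds=[-4,3]  new=[-4,4]  old=[-2,4]  +wl: 1
  step 12. node 1  ⊔preds=[-4,4]  new=[-4,2]  stable

Least fixpoint reached:
  node 0: [1,3]
  node 1: [-4,2]
  node 2: [-4,2]
  node 3: [-2,4]
  node 4: [-4,4]
  node 5: [0,2]
  node 6: [0,0]

yes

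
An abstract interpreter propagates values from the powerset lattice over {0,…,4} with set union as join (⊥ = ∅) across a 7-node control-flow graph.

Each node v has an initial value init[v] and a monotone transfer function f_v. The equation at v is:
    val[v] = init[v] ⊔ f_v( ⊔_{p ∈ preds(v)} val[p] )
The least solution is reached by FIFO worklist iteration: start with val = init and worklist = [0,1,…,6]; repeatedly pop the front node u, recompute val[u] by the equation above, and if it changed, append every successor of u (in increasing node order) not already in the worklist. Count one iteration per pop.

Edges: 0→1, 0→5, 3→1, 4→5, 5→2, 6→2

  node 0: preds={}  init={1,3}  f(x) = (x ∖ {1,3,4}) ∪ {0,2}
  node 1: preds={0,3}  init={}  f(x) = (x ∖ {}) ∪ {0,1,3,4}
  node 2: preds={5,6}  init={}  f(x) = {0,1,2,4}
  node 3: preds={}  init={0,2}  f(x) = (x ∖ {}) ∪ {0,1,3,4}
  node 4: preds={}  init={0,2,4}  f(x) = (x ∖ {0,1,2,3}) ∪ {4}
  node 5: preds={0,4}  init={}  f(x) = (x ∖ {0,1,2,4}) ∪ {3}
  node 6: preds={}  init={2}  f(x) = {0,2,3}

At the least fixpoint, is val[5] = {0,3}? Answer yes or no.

Trace (9 dequeues):
  [1] u=0 | in {} | out {0,1,2,3} | prev {1,3} | push {}
  [2] u=1 | in {0,1,2,3} | out {0,1,2,3,4} | prev {} | push {}
  [3] u=2 | in {2} | out {0,1,2,4} | prev {} | push {}
  [4] u=3 | in {} | out {0,1,2,3,4} | prev {0,2} | push {1}
  [5] u=4 | in {} | out {0,2,4} | ==
  [6] u=5 | in {0,1,2,3,4} | out {3} | prev {} | push {2}
  [7] u=6 | in {} | out {0,2,3} | prev {2} | push {}
  [8] u=1 | in {0,1,2,3,4} | out {0,1,2,3,4} | ==
  [9] u=2 | in {0,2,3} | out {0,1,2,4} | ==

Converged values:
  [0] {0,1,2,3}
  [1] {0,1,2,3,4}
  [2] {0,1,2,4}
  [3] {0,1,2,3,4}
  [4] {0,2,4}
  [5] {3}
  [6] {0,2,3}

no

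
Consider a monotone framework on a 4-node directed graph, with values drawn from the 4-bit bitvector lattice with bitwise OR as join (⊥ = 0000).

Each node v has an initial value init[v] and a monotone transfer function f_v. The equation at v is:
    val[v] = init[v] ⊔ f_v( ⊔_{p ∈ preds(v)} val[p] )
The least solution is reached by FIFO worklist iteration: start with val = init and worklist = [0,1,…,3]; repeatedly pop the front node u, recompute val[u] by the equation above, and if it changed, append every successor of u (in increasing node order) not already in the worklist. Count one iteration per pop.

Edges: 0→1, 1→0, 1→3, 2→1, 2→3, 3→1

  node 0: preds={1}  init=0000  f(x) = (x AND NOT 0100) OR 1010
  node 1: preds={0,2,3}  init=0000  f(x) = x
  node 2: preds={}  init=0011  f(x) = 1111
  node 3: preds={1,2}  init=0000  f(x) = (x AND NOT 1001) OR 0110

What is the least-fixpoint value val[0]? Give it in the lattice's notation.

Trace (8 dequeues):
  [1] u=0 | in 0000 | out 1010 | prev 0000 | push {}
  [2] u=1 | in 1011 | out 1011 | prev 0000 | push {0}
  [3] u=2 | in 0000 | out 1111 | prev 0011 | push {1}
  [4] u=3 | in 1111 | out 0110 | prev 0000 | push {}
  [5] u=0 | in 1011 | out 1011 | prev 1010 | push {}
  [6] u=1 | in 1111 | out 1111 | prev 1011 | push {0,3}
  [7] u=0 | in 1111 | out 1011 | ==
  [8] u=3 | in 1111 | out 0110 | ==

Converged values:
  [0] 1011
  [1] 1111
  [2] 1111
  [3] 0110

1011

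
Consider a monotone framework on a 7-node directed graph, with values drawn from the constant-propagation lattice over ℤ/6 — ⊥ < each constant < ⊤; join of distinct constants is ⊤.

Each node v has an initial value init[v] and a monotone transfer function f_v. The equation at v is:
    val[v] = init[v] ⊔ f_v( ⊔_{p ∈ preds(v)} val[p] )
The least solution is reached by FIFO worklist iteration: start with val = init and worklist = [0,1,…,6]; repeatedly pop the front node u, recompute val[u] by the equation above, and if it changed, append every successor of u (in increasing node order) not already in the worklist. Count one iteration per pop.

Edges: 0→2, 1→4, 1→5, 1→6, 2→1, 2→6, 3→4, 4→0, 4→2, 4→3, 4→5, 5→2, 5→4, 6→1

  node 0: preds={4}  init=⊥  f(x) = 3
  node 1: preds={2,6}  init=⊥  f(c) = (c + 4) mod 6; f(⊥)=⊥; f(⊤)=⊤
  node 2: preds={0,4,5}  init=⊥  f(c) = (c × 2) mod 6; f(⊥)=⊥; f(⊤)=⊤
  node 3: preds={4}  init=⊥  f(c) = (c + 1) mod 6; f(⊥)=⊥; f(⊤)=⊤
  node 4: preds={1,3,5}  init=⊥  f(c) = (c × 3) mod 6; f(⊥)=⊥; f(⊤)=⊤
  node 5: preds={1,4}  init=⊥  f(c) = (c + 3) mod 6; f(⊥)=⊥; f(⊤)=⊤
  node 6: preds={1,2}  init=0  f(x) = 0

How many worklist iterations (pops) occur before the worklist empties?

Worklist (19 pops):
  #1 pop 0: in=⊥ → 3 (was ⊥); enqueue []
  #2 pop 1: in=0 → 4 (was ⊥); enqueue []
  #3 pop 2: in=3 → 0 (was ⊥); enqueue [1]
  #4 pop 3: in=⊥ → ⊥ (no change)
  #5 pop 4: in=4 → 0 (was ⊥); enqueue [0,2,3]
  #6 pop 5: in=⊤ → ⊤ (was ⊥); enqueue [4]
  #7 pop 6: in=⊤ → 0 (no change)
  #8 pop 1: in=0 → 4 (no change)
  #9 pop 0: in=0 → 3 (no change)
  #10 pop 2: in=⊤ → ⊤ (was 0); enqueue [1,6]
  #11 pop 3: in=0 → 1 (was ⊥); enqueue []
  #12 pop 4: in=⊤ → ⊤ (was 0); enqueue [0,2,3,5]
  #13 pop 1: in=⊤ → ⊤ (was 4); enqueue [4]
  #14 pop 6: in=⊤ → 0 (no change)
  #15 pop 0: in=⊤ → 3 (no change)
  #16 pop 2: in=⊤ → ⊤ (no change)
  #17 pop 3: in=⊤ → ⊤ (was 1); enqueue []
  #18 pop 5: in=⊤ → ⊤ (no change)
  #19 pop 4: in=⊤ → ⊤ (no change)

Fixpoint:
  val[0] = 3
  val[1] = ⊤
  val[2] = ⊤
  val[3] = ⊤
  val[4] = ⊤
  val[5] = ⊤
  val[6] = 0

19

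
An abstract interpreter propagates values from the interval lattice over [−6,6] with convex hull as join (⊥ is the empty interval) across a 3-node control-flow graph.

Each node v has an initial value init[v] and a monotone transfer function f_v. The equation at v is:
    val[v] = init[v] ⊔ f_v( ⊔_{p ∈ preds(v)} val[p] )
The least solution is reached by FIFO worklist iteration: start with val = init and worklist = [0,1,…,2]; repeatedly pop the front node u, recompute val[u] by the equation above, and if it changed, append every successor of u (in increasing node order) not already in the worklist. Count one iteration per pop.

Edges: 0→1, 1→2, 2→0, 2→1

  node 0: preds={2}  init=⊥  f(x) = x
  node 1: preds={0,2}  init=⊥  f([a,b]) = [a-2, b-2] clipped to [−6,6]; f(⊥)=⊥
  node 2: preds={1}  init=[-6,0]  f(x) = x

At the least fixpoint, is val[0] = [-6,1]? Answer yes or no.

Iteration log — 3 steps:
  step 1. node 0  ⊔preds=[-6,0]  new=[-6,0]  old=⊥  +wl: 
  step 2. node 1  ⊔preds=[-6,0]  new=[-6,-2]  old=⊥  +wl: 
  step 3. node 2  ⊔preds=[-6,-2]  new=[-6,0]  stable

Least fixpoint reached:
  node 0: [-6,0]
  node 1: [-6,-2]
  node 2: [-6,0]

no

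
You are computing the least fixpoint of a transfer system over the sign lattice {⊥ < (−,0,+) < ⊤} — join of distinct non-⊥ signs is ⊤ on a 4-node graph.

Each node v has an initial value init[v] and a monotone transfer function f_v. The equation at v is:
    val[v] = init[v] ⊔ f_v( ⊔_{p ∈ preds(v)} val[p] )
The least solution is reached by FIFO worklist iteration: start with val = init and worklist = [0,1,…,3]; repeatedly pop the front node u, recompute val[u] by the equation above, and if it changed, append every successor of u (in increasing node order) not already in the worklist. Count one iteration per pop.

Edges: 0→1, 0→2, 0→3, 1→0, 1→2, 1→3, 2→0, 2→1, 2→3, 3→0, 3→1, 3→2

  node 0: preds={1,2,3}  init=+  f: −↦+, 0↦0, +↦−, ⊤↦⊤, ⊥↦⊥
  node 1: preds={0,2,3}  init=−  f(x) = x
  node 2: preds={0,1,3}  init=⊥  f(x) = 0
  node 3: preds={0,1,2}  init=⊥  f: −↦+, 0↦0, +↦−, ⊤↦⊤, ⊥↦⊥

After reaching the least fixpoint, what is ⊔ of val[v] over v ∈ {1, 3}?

⊤

Iteration log — 8 steps:
  step 1. node 0  ⊔preds=−  new=+  stable
  step 2. node 1  ⊔preds=+  new=⊤  old=−  +wl: 0
  step 3. node 2  ⊔preds=⊤  new=0  old=⊥  +wl: 1
  step 4. node 3  ⊔preds=⊤  new=⊤  old=⊥  +wl: 2
  step 5. node 0  ⊔preds=⊤  new=⊤  old=+  +wl: 3
  step 6. node 1  ⊔preds=⊤  new=⊤  stable
  step 7. node 2  ⊔preds=⊤  new=0  stable
  step 8. node 3  ⊔preds=⊤  new=⊤  stable

Least fixpoint reached:
  node 0: ⊤
  node 1: ⊤
  node 2: 0
  node 3: ⊤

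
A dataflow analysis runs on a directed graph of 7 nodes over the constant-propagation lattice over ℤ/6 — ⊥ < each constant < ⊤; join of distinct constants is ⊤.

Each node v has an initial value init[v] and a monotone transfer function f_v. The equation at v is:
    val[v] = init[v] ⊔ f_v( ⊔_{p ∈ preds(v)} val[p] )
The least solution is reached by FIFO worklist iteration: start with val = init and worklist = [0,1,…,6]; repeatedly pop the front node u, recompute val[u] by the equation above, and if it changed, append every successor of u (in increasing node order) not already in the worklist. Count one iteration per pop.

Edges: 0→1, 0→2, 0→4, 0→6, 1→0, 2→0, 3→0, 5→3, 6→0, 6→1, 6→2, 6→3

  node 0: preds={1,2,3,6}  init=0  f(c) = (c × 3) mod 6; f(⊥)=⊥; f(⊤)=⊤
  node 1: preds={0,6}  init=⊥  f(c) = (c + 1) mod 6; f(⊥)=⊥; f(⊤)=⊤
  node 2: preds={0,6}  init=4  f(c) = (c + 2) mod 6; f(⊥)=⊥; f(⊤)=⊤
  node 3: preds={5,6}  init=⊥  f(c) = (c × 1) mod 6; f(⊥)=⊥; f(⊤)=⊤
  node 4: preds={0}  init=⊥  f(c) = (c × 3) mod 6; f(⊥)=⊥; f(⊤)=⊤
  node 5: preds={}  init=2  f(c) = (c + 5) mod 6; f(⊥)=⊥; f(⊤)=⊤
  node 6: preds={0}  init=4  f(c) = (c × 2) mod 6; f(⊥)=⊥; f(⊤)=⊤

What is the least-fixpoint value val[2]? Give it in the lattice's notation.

⊤

Trace (13 dequeues):
  [1] u=0 | in 4 | out 0 | ==
  [2] u=1 | in ⊤ | out ⊤ | prev ⊥ | push {0}
  [3] u=2 | in ⊤ | out ⊤ | prev 4 | push {}
  [4] u=3 | in ⊤ | out ⊤ | prev ⊥ | push {}
  [5] u=4 | in 0 | out 0 | prev ⊥ | push {}
  [6] u=5 | in ⊥ | out 2 | ==
  [7] u=6 | in 0 | out ⊤ | prev 4 | push {1,2,3}
  [8] u=0 | in ⊤ | out ⊤ | prev 0 | push {4,6}
  [9] u=1 | in ⊤ | out ⊤ | ==
  [10] u=2 | in ⊤ | out ⊤ | ==
  [11] u=3 | in ⊤ | out ⊤ | ==
  [12] u=4 | in ⊤ | out ⊤ | prev 0 | push {}
  [13] u=6 | in ⊤ | out ⊤ | ==

Converged values:
  [0] ⊤
  [1] ⊤
  [2] ⊤
  [3] ⊤
  [4] ⊤
  [5] 2
  [6] ⊤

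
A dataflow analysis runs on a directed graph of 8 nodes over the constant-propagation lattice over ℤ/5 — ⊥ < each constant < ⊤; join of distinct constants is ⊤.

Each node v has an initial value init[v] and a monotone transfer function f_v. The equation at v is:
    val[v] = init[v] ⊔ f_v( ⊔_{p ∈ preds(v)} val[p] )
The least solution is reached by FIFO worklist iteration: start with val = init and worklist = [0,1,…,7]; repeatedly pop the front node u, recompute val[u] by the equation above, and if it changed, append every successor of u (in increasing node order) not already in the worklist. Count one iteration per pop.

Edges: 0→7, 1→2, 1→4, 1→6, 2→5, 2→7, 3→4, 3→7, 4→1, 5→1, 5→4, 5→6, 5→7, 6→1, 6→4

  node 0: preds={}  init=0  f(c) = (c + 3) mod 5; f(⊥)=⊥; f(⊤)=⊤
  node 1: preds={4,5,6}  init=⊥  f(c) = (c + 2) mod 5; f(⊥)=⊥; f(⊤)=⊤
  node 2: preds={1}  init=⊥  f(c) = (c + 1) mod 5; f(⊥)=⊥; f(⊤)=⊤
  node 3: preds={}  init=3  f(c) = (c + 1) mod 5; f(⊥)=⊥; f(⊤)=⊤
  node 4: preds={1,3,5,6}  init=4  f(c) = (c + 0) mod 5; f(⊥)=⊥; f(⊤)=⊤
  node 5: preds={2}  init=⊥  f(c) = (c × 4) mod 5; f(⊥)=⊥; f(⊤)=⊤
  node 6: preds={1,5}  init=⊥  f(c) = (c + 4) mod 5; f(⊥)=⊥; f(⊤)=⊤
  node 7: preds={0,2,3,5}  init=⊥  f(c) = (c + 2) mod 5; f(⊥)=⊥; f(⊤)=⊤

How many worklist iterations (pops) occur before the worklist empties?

17

Worklist (17 pops):
  #1 pop 0: in=⊥ → 0 (no change)
  #2 pop 1: in=4 → 1 (was ⊥); enqueue []
  #3 pop 2: in=1 → 2 (was ⊥); enqueue []
  #4 pop 3: in=⊥ → 3 (no change)
  #5 pop 4: in=⊤ → ⊤ (was 4); enqueue [1]
  #6 pop 5: in=2 → 3 (was ⊥); enqueue [4]
  #7 pop 6: in=⊤ → ⊤ (was ⊥); enqueue []
  #8 pop 7: in=⊤ → ⊤ (was ⊥); enqueue []
  #9 pop 1: in=⊤ → ⊤ (was 1); enqueue [2,6]
  #10 pop 4: in=⊤ → ⊤ (no change)
  #11 pop 2: in=⊤ → ⊤ (was 2); enqueue [5,7]
  #12 pop 6: in=⊤ → ⊤ (no change)
  #13 pop 5: in=⊤ → ⊤ (was 3); enqueue [1,4,6]
  #14 pop 7: in=⊤ → ⊤ (no change)
  #15 pop 1: in=⊤ → ⊤ (no change)
  #16 pop 4: in=⊤ → ⊤ (no change)
  #17 pop 6: in=⊤ → ⊤ (no change)

Fixpoint:
  val[0] = 0
  val[1] = ⊤
  val[2] = ⊤
  val[3] = 3
  val[4] = ⊤
  val[5] = ⊤
  val[6] = ⊤
  val[7] = ⊤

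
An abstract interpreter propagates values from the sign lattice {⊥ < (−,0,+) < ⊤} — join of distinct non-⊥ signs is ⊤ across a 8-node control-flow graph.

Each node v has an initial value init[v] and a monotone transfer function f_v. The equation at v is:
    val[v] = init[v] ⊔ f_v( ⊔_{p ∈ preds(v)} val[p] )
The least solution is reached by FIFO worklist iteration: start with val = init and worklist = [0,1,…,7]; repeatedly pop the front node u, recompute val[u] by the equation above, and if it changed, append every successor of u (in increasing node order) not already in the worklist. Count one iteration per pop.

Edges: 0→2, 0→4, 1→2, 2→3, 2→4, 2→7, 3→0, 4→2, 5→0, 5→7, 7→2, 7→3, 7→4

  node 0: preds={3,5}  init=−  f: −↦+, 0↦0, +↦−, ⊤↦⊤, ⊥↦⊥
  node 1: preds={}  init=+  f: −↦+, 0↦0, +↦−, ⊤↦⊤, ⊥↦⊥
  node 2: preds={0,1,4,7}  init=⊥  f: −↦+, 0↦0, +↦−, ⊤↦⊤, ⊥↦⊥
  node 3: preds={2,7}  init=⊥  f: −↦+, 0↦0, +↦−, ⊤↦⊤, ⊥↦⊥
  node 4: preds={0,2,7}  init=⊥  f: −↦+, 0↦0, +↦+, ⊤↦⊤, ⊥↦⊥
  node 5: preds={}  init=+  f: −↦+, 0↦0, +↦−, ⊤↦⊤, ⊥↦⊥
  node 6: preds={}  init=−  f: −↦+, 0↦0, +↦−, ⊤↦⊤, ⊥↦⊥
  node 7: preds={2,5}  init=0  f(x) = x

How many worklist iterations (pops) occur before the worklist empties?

12

Iteration log — 12 steps:
  step 1. node 0  ⊔preds=+  new=−  stable
  step 2. node 1  ⊔preds=⊥  new=+  stable
  step 3. node 2  ⊔preds=⊤  new=⊤  old=⊥  +wl: 
  step 4. node 3  ⊔preds=⊤  new=⊤  old=⊥  +wl: 0
  step 5. node 4  ⊔preds=⊤  new=⊤  old=⊥  +wl: 2
  step 6. node 5  ⊔preds=⊥  new=+  stable
  step 7. node 6  ⊔preds=⊥  new=−  stable
  step 8. node 7  ⊔preds=⊤  new=⊤  old=0  +wl: 3,4
  step 9. node 0  ⊔preds=⊤  new=⊤  old=−  +wl: 
  step 10. node 2  ⊔preds=⊤  new=⊤  stable
  step 11. node 3  ⊔preds=⊤  new=⊤  stable
  step 12. node 4  ⊔preds=⊤  new=⊤  stable

Least fixpoint reached:
  node 0: ⊤
  node 1: +
  node 2: ⊤
  node 3: ⊤
  node 4: ⊤
  node 5: +
  node 6: −
  node 7: ⊤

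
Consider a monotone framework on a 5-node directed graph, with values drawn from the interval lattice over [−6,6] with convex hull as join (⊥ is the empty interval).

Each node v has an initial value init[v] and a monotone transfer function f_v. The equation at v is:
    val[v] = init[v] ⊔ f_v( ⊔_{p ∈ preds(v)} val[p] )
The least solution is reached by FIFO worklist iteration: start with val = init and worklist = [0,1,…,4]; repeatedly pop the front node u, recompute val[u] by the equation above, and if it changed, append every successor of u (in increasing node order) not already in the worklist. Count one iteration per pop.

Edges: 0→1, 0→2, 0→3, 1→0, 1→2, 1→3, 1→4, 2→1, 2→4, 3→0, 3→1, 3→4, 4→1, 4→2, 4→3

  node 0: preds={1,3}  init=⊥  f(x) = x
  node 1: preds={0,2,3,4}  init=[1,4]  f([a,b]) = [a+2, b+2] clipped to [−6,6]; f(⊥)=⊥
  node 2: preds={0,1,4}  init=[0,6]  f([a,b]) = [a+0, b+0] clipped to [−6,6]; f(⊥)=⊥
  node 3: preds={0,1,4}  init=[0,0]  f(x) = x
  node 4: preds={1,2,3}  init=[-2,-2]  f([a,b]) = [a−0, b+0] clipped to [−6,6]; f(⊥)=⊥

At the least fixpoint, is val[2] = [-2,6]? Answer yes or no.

Iteration log — 9 steps:
  step 1. node 0  ⊔preds=[0,4]  new=[0,4]  old=⊥  +wl: 
  step 2. node 1  ⊔preds=[-2,6]  new=[0,6]  old=[1,4]  +wl: 0
  step 3. node 2  ⊔preds=[-2,6]  new=[-2,6]  old=[0,6]  +wl: 1
  step 4. node 3  ⊔preds=[-2,6]  new=[-2,6]  old=[0,0]  +wl: 
  step 5. node 4  ⊔preds=[-2,6]  new=[-2,6]  old=[-2,-2]  +wl: 2,3
  step 6. node 0  ⊔preds=[-2,6]  new=[-2,6]  old=[0,4]  +wl: 
  step 7. node 1  ⊔preds=[-2,6]  new=[0,6]  stable
  step 8. node 2  ⊔preds=[-2,6]  new=[-2,6]  stable
  step 9. node 3  ⊔preds=[-2,6]  new=[-2,6]  stable

Least fixpoint reached:
  node 0: [-2,6]
  node 1: [0,6]
  node 2: [-2,6]
  node 3: [-2,6]
  node 4: [-2,6]

yes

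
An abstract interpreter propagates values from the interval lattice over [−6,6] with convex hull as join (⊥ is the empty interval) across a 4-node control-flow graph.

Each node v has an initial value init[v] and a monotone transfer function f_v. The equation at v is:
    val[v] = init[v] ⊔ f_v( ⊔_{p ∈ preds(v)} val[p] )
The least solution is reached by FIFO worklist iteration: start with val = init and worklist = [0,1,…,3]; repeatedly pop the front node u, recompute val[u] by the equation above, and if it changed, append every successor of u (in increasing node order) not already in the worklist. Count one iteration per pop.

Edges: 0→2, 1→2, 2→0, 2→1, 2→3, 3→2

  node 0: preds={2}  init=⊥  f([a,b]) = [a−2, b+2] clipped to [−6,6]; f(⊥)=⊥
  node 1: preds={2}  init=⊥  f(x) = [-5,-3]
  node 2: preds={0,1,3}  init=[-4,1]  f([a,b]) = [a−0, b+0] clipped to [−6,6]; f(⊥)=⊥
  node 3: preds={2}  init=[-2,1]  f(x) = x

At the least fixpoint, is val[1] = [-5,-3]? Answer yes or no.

yes

Trace (15 dequeues):
  [1] u=0 | in [-4,1] | out [-6,3] | prev ⊥ | push {}
  [2] u=1 | in [-4,1] | out [-5,-3] | prev ⊥ | push {}
  [3] u=2 | in [-6,3] | out [-6,3] | prev [-4,1] | push {0,1}
  [4] u=3 | in [-6,3] | out [-6,3] | prev [-2,1] | push {2}
  [5] u=0 | in [-6,3] | out [-6,5] | prev [-6,3] | push {}
  [6] u=1 | in [-6,3] | out [-5,-3] | ==
  [7] u=2 | in [-6,5] | out [-6,5] | prev [-6,3] | push {0,1,3}
  [8] u=0 | in [-6,5] | out [-6,6] | prev [-6,5] | push {2}
  [9] u=1 | in [-6,5] | out [-5,-3] | ==
  [10] u=3 | in [-6,5] | out [-6,5] | prev [-6,3] | push {}
  [11] u=2 | in [-6,6] | out [-6,6] | prev [-6,5] | push {0,1,3}
  [12] u=0 | in [-6,6] | out [-6,6] | ==
  [13] u=1 | in [-6,6] | out [-5,-3] | ==
  [14] u=3 | in [-6,6] | out [-6,6] | prev [-6,5] | push {2}
  [15] u=2 | in [-6,6] | out [-6,6] | ==

Converged values:
  [0] [-6,6]
  [1] [-5,-3]
  [2] [-6,6]
  [3] [-6,6]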